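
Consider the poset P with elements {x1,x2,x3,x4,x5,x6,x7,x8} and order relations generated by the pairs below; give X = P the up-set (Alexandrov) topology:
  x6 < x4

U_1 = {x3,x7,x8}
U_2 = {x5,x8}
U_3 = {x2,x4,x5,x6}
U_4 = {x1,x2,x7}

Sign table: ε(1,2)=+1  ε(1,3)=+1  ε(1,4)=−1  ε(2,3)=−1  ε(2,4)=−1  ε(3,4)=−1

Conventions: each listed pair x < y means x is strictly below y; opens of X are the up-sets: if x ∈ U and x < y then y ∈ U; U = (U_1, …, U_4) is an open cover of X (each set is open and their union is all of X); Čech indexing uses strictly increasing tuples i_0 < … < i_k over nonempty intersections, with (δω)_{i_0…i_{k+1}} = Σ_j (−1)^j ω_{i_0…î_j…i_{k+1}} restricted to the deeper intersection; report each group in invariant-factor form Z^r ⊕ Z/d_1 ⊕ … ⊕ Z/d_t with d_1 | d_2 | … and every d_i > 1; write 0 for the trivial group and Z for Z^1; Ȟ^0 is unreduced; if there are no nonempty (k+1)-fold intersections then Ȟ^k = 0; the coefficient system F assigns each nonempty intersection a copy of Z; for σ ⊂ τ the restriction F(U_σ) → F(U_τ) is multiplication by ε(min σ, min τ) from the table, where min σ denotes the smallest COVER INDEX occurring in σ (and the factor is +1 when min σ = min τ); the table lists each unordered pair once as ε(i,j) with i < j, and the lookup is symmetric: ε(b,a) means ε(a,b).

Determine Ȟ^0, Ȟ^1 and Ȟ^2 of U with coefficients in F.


Ȟ^0 ≅ 0; Ȟ^1 ≅ Z/2; Ȟ^2 ≅ 0

nonempty overlaps:
  U12={x8} U14={x7} U23={x5} U34={x2}
C dims 4,4; δ0: rk 4, SNF 1^3·2
degree 0: 4−4−0 = 0 → Ȟ^0 ≅ 0
degree 1: 4−0−4 = 0 plus torsion [2] → Ȟ^1 ≅ Z/2
degree 2: 0−0−0 = 0 → Ȟ^2 ≅ 0


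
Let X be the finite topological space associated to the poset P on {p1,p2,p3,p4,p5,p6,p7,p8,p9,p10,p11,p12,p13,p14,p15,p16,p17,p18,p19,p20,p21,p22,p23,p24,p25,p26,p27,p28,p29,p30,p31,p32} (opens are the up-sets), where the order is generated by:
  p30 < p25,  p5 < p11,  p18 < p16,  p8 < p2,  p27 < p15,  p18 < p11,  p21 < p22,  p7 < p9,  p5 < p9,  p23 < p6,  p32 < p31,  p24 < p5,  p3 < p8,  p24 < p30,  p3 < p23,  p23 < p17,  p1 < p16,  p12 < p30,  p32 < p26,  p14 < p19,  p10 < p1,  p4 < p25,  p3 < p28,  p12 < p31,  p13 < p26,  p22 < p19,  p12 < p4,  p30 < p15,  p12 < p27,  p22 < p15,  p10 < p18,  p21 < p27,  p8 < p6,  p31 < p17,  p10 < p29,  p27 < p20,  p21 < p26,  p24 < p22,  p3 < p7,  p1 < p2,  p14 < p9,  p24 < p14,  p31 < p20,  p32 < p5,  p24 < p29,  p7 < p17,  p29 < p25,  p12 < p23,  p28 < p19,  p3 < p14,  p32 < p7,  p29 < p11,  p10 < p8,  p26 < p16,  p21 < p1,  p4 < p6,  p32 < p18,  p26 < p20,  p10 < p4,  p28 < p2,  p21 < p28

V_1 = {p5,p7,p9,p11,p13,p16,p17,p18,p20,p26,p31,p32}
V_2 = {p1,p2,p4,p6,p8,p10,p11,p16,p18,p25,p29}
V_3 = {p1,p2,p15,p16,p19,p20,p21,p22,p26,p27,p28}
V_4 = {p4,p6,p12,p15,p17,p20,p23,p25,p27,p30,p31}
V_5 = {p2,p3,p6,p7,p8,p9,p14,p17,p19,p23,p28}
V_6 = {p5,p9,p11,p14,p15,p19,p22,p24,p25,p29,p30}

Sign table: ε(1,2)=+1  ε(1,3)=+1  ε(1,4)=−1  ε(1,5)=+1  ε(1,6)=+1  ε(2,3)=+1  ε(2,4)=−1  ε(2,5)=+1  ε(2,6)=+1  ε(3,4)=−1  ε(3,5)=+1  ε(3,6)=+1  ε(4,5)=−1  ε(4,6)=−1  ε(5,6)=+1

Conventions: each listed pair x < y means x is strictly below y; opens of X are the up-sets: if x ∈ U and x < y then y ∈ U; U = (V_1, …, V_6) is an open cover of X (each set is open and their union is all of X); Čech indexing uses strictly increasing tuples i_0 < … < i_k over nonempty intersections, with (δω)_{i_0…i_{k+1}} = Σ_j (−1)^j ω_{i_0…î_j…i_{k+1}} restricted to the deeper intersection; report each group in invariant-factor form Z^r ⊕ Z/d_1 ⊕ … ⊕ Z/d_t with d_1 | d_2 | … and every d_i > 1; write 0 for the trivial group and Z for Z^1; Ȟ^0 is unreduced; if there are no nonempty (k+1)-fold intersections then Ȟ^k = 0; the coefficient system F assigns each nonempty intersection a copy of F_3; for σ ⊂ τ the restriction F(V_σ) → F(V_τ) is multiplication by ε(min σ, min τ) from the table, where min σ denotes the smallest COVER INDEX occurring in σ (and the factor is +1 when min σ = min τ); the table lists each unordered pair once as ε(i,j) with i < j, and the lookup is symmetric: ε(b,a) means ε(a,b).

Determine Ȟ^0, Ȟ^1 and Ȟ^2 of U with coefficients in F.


nonempty overlaps:
  V12={p11,p16,p18} V13={p16,p20,p26} V14={p17,p20,p31} V15={p7,p9,p17} V16={p5,p9,p11} V23={p1,p2,p16} V24={p4,p6,p25} V25={p2,p6,p8} V26={p11,p25,p29} V34={p15,p20,p27} V35={p2,p19,p28} V36={p15,p19,p22} V45={p6,p17,p23} V46={p15,p25,p30} V56={p9,p14,p19}
  V123={p16} V126={p11} V134={p20} V145={p17} V156={p9} V235={p2} V245={p6} V246={p25} V346={p15} V356={p19}
C dims 6,15,10; δ0: rk_F3 5; δ1: rk_F3 10
degree 0: 6−5−0 = 1 → Ȟ^0 ≅ Z/3
degree 1: 15−10−5 = 0 → Ȟ^1 ≅ 0
degree 2: 10−0−10 = 0 → Ȟ^2 ≅ 0

Ȟ^0 = Z/3; Ȟ^1 = 0; Ȟ^2 = 0


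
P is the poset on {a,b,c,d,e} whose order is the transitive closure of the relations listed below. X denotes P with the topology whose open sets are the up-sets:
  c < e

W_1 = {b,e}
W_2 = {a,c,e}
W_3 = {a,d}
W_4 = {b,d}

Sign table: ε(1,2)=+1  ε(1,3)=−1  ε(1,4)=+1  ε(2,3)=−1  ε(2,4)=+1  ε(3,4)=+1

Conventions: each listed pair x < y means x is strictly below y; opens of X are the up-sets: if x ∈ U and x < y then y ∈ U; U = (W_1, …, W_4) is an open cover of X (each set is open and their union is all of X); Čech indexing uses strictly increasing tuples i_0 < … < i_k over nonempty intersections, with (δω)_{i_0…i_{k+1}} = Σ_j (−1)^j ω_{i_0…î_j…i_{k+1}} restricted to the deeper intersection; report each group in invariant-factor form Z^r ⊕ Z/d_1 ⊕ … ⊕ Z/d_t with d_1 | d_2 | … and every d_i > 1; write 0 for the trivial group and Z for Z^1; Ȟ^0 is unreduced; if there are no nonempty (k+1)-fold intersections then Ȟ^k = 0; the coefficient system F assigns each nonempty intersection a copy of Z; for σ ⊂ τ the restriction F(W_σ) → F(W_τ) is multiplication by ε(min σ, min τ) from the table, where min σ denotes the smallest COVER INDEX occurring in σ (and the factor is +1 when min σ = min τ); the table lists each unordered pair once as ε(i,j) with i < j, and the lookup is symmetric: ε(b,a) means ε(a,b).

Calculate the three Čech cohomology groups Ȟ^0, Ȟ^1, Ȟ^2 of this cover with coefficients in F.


intersection data:
  W12={e} W14={b} W23={a} W34={d}
C dims 4,4; δ0: rk 4, SNF 1^3·2
Ȟ^0 = (4 − 4) − 0 = 0, so Ȟ^0 ≅ 0
Ȟ^1 = (4 − 0) − 4 = 0 plus torsion [2], so Ȟ^1 ≅ Z/2
Ȟ^2 = (0 − 0) − 0 = 0, so Ȟ^2 ≅ 0

Ȟ^0 = 0,  Ȟ^1 = Z/2,  Ȟ^2 = 0


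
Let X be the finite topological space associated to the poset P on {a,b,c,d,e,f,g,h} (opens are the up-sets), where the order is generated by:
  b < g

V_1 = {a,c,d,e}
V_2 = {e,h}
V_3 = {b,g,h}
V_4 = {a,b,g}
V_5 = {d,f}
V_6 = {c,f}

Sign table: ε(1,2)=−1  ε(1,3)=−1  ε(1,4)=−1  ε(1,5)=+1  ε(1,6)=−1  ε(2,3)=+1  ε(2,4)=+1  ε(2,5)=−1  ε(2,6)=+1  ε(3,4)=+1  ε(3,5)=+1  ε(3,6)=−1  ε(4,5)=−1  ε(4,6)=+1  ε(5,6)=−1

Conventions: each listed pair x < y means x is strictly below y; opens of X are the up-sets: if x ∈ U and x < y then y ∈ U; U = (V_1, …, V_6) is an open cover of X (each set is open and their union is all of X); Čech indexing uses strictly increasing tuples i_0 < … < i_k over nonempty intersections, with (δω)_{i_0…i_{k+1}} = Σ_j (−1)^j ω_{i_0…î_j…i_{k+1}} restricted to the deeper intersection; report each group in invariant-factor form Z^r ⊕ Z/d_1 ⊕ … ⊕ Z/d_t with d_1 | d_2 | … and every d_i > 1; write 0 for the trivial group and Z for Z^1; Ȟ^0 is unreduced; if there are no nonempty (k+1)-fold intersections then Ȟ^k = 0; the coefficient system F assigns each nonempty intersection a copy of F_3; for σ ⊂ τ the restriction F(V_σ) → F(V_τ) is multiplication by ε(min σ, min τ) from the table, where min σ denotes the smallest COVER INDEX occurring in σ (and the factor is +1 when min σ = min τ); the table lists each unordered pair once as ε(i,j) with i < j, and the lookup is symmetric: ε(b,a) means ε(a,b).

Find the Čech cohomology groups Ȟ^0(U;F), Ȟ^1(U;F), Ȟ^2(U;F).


Ȟ^0 = Z/3,  Ȟ^1 = Z/3 ⊕ Z/3,  Ȟ^2 = 0

nonempty intersections:
  V12={e} V14={a} V15={d} V16={c} V23={h} V34={b,g} V56={f}
C dims 6,7; δ0: rk_F3 5
Ȟ^0: (6−5)−0=1 ⇒ Z/3
Ȟ^1: (7−0)−5=2 ⇒ Z/3 ⊕ Z/3
Ȟ^2: (0−0)−0=0 ⇒ 0


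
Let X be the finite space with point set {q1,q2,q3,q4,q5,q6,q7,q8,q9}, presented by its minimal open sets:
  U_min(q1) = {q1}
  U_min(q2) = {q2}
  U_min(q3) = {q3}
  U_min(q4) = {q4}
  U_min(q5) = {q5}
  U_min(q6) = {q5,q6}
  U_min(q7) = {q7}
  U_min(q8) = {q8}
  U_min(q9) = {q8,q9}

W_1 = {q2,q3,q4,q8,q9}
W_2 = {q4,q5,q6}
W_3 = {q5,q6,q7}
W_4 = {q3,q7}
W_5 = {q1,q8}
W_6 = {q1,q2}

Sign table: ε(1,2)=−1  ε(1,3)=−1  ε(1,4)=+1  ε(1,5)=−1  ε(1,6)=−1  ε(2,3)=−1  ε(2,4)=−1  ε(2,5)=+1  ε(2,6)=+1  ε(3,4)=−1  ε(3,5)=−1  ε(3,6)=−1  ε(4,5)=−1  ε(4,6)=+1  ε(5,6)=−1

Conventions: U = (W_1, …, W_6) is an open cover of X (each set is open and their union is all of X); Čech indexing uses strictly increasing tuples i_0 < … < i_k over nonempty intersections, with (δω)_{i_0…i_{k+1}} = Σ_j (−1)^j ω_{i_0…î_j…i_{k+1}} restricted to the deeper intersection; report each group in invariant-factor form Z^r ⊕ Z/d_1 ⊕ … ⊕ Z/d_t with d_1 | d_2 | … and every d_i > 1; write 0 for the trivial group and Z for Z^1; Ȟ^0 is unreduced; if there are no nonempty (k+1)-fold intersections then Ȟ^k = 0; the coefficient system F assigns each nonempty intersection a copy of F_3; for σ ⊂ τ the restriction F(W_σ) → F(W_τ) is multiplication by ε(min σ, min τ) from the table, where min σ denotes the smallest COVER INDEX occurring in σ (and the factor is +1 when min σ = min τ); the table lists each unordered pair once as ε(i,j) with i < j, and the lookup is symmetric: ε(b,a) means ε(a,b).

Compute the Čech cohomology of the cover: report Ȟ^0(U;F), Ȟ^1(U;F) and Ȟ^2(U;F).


nonempty overlaps:
  W12={q4} W14={q3} W15={q8} W16={q2} W23={q5,q6} W34={q7} W56={q1}
C dims 6,7; δ0: rk_F3 6
degree 0: 6−6−0 = 0 → Ȟ^0 ≅ 0
degree 1: 7−0−6 = 1 → Ȟ^1 ≅ Z/3
degree 2: 0−0−0 = 0 → Ȟ^2 ≅ 0

Ȟ^0 ≅ 0,  Ȟ^1 ≅ Z/3,  Ȟ^2 ≅ 0


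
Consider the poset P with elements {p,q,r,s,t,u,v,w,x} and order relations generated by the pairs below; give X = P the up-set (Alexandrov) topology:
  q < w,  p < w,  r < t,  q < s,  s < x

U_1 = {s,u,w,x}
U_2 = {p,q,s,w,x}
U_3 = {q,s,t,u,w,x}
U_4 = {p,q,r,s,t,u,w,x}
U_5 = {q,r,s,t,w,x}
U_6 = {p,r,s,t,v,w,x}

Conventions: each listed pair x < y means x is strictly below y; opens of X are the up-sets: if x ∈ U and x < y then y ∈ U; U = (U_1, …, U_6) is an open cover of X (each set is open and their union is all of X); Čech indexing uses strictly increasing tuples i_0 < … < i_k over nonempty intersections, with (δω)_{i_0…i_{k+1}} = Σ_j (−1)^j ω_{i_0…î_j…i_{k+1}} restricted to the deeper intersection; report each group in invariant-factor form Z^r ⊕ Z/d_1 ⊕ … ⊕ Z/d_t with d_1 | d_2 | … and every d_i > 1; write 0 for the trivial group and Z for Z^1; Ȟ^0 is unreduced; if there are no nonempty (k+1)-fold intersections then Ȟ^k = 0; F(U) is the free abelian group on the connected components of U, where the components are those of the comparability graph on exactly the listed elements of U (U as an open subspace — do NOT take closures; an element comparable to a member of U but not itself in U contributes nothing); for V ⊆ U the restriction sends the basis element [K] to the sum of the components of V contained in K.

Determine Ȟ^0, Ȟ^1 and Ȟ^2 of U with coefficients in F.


nerve of the cover:
  U12={s,w,x} U13={s,u,w,x} U14={s,u,w,x} U15={s,w,x} U16={s,w,x} U23={q,s,w,x} U24={p,q,s,w,x} U25={q,s,w,x} U26={p,s,w,x} U34={q,s,t,u,w,x} U35={q,s,t,w,x} U36={s,t,w,x} U45={q,r,s,t,w,x} U46={p,r,s,t,w,x} U56={r,s,t,w,x}
  U123={s,w,x} U124={s,w,x} U125={s,w,x} U126={s,w,x} U134={s,u,w,x} U135={s,w,x} U136={s,w,x} U145={s,w,x} U146={s,w,x} U156={s,w,x} U234={q,s,w,x} U235={q,s,w,x} U236={s,w,x} U245={q,s,w,x} U246={p,s,w,x} U256={s,w,x} U345={q,s,t,w,x} U346={s,t,w,x} U356={s,t,w,x} U456={r,s,t,w,x}
  U1234={s,w,x} U1235={s,w,x} U1236={s,w,x} U1245={s,w,x} U1246={s,w,x} U1256={s,w,x} U1345={s,w,x} U1346={s,w,x} U1356={s,w,x} U1456={s,w,x} U2345={q,s,w,x} U2346={s,w,x} U2356={s,w,x} U2456={s,w,x} U3456={s,t,w,x}
  U12345={s,w,x} U12346={s,w,x} U12356={s,w,x} U12456={s,w,x} U13456={s,w,x} U23456={s,w,x}
  U123456={s,w,x}
components per intersection:
  U1: {s,x} {u} {w}
  U2: {p,q,s,w,x}
  U3: {q,s,w,x} {t} {u}
  U4: {p,q,s,w,x} {r,t} {u}
  U5: {q,s,w,x} {r,t}
  U6: {p,w} {r,t} {s,x} {v}
  U12: {s,x} {w}
  U13: {s,x} {u} {w}
  U14: {s,x} {u} {w}
  U15: {s,x} {w}
  U16: {s,x} {w}
  U23: {q,s,w,x}
  U24: {p,q,s,w,x}
  U25: {q,s,w,x}
  U26: {p,w} {s,x}
  U34: {q,s,w,x} {t} {u}
  U35: {q,s,w,x} {t}
  U36: {s,x} {t} {w}
  U45: {q,s,w,x} {r,t}
  U46: {p,w} {r,t} {s,x}
  U56: {r,t} {s,x} {w}
  U123: {s,x} {w}
  U124: {s,x} {w}
  U125: {s,x} {w}
  U126: {s,x} {w}
  U134: {s,x} {u} {w}
  U135: {s,x} {w}
  U136: {s,x} {w}
  U145: {s,x} {w}
  U146: {s,x} {w}
  U156: {s,x} {w}
  U234: {q,s,w,x}
  U235: {q,s,w,x}
  U236: {s,x} {w}
  U245: {q,s,w,x}
  U246: {p,w} {s,x}
  U256: {s,x} {w}
  U345: {q,s,w,x} {t}
  U346: {s,x} {t} {w}
  U356: {s,x} {t} {w}
  U456: {r,t} {s,x} {w}
  U1234: {s,x} {w}
  U1235: {s,x} {w}
  U1236: {s,x} {w}
  U1245: {s,x} {w}
  U1246: {s,x} {w}
  U1256: {s,x} {w}
  U1345: {s,x} {w}
  U1346: {s,x} {w}
  U1356: {s,x} {w}
  U1456: {s,x} {w}
  U2345: {q,s,w,x}
  U2346: {s,x} {w}
  U2356: {s,x} {w}
  U2456: {s,x} {w}
  U3456: {s,x} {t} {w}
  U12345: {s,x} {w}
  U12346: {s,x} {w}
  U12356: {s,x} {w}
  U12456: {s,x} {w}
  U13456: {s,x} {w}
  U23456: {s,x} {w}
  U123456: {s,x} {w}
C dims 16,33,41,30; δ0: rk 12, SNF 1^12; δ1: rk 21, SNF 1^21; δ2: rk 20, SNF 1^20
Ȟ^0 = (16 − 12) − 0 = 4, so Ȟ^0 ≅ Z^4
Ȟ^1 = (33 − 21) − 12 = 0, so Ȟ^1 ≅ 0
Ȟ^2 = (41 − 20) − 21 = 0, so Ȟ^2 ≅ 0

Ȟ^0(U;F) ≅ Z^4; Ȟ^1(U;F) ≅ 0; Ȟ^2(U;F) ≅ 0


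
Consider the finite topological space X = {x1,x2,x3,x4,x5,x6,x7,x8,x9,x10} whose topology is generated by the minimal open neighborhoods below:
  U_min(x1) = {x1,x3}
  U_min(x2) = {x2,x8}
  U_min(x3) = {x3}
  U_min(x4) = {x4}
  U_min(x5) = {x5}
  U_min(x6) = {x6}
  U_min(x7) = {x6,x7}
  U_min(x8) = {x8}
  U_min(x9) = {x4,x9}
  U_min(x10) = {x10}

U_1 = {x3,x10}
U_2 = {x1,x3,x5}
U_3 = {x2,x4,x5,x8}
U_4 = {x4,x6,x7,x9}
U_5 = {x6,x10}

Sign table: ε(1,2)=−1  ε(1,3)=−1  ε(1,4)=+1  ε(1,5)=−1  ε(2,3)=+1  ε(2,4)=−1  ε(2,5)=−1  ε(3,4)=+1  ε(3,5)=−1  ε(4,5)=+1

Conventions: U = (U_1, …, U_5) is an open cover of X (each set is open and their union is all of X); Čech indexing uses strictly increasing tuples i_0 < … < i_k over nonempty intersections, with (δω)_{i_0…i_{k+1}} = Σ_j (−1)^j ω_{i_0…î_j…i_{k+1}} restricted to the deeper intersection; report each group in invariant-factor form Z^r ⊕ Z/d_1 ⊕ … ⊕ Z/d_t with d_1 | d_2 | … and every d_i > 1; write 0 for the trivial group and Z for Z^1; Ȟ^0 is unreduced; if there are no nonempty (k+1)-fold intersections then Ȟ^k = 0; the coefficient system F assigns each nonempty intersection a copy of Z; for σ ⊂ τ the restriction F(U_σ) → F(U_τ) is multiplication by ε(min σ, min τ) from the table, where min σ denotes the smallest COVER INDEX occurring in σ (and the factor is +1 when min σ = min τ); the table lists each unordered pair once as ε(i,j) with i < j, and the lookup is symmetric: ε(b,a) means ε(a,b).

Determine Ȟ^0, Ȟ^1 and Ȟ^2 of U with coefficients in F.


Ȟ^0 = Z; Ȟ^1 = Z; Ȟ^2 = 0

nerve simplices:
  U12={x3} U15={x10} U23={x5} U34={x4} U45={x6}
C dims 5,5; δ0: rk 4, SNF 1^4
degree 0: 5−4−0 = 1 → Ȟ^0 ≅ Z
degree 1: 5−0−4 = 1 → Ȟ^1 ≅ Z
degree 2: 0−0−0 = 0 → Ȟ^2 ≅ 0


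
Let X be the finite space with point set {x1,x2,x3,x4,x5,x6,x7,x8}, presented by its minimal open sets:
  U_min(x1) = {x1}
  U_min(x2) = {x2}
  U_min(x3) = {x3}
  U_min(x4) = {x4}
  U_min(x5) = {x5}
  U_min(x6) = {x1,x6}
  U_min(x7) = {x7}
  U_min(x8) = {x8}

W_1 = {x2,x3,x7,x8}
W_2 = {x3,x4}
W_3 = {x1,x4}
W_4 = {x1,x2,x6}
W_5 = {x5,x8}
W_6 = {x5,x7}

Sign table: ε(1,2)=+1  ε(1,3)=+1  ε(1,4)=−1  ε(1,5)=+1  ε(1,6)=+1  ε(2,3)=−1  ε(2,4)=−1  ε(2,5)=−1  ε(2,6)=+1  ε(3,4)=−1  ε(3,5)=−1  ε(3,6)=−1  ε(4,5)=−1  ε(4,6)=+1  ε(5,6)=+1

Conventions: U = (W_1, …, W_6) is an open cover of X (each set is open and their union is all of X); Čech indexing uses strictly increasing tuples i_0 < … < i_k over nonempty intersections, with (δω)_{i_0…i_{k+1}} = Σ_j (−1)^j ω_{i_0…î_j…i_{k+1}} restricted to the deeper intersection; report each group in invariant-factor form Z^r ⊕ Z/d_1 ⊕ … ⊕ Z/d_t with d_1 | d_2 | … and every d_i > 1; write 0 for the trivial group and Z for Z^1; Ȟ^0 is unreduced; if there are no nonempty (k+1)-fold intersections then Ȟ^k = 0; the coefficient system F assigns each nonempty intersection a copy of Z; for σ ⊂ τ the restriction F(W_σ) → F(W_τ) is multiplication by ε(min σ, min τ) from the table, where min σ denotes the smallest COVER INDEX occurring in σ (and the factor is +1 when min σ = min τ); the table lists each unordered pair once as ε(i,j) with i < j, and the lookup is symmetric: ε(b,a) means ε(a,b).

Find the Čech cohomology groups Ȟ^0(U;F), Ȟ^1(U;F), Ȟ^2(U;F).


Ȟ^0(U;F) ≅ 0, Ȟ^1(U;F) ≅ Z ⊕ Z/2 and Ȟ^2(U;F) ≅ 0

intersection data:
  W12={x3} W14={x2} W15={x8} W16={x7} W23={x4} W34={x1} W56={x5}
C dims 6,7; δ0: rk 6, SNF 1^5·2
Ȟ^0 = (6 − 6) − 0 = 0, so Ȟ^0 ≅ 0
Ȟ^1 = (7 − 0) − 6 = 1 plus torsion [2], so Ȟ^1 ≅ Z ⊕ Z/2
Ȟ^2 = (0 − 0) − 0 = 0, so Ȟ^2 ≅ 0


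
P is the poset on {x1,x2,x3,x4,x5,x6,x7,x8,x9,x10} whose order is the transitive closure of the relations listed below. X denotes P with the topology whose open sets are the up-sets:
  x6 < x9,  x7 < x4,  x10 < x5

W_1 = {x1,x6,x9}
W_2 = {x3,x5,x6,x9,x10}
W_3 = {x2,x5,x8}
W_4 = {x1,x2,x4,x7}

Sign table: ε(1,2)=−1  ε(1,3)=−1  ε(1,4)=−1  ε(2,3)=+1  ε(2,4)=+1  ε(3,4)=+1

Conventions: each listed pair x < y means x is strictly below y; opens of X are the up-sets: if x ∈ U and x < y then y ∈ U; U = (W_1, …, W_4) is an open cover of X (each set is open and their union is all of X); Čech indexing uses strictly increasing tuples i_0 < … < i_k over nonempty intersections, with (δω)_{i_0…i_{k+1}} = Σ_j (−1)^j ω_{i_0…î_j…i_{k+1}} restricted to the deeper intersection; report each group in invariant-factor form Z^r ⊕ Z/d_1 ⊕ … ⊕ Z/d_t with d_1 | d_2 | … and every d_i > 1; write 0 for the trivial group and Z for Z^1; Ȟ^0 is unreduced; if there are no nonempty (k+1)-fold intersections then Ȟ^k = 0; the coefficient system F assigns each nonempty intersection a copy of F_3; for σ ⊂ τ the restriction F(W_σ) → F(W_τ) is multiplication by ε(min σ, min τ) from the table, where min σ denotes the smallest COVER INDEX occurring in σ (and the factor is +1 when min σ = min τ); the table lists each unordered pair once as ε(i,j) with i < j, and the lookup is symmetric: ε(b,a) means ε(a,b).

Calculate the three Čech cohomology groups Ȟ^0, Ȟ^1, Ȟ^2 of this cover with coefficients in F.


nerve simplices:
  W12={x6,x9} W14={x1} W23={x5} W34={x2}
C dims 4,4; δ0: rk_F3 3
degree 0: 4−3−0 = 1 → Ȟ^0 ≅ Z/3
degree 1: 4−0−3 = 1 → Ȟ^1 ≅ Z/3
degree 2: 0−0−0 = 0 → Ȟ^2 ≅ 0

Ȟ^0 = Z/3,  Ȟ^1 = Z/3,  Ȟ^2 = 0


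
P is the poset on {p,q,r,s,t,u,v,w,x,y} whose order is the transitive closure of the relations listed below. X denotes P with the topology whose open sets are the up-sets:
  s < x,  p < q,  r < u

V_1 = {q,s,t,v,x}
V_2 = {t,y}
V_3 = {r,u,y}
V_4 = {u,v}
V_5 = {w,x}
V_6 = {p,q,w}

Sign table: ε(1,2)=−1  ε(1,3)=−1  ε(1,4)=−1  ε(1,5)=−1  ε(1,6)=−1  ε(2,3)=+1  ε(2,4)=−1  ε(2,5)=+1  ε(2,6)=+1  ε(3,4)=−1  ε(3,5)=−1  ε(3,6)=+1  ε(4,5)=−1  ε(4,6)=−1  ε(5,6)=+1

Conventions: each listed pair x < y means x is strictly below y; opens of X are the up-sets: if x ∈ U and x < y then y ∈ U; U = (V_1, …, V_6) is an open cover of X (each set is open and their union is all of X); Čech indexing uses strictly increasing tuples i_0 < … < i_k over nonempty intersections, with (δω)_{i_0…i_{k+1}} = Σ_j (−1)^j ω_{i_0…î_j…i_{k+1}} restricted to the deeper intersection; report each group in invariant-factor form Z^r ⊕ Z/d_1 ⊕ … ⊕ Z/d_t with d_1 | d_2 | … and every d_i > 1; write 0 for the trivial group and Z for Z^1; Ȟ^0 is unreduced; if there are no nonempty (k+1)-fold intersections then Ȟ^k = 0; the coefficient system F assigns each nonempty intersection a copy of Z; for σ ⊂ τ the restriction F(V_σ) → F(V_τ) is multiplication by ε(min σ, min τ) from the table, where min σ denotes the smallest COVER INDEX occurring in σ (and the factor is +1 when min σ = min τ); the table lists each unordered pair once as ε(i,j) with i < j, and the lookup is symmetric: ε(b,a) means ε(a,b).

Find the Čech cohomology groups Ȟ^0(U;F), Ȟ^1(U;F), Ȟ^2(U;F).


nonempty overlaps:
  V12={t} V14={v} V15={x} V16={q} V23={y} V34={u} V56={w}
C dims 6,7; δ0: rk 6, SNF 1^5·2
degree 0: 6−6−0 = 0 → Ȟ^0 ≅ 0
degree 1: 7−0−6 = 1 plus torsion [2] → Ȟ^1 ≅ Z ⊕ Z/2
degree 2: 0−0−0 = 0 → Ȟ^2 ≅ 0

Ȟ^0 ≅ 0, Ȟ^1 ≅ Z ⊕ Z/2 and Ȟ^2 ≅ 0


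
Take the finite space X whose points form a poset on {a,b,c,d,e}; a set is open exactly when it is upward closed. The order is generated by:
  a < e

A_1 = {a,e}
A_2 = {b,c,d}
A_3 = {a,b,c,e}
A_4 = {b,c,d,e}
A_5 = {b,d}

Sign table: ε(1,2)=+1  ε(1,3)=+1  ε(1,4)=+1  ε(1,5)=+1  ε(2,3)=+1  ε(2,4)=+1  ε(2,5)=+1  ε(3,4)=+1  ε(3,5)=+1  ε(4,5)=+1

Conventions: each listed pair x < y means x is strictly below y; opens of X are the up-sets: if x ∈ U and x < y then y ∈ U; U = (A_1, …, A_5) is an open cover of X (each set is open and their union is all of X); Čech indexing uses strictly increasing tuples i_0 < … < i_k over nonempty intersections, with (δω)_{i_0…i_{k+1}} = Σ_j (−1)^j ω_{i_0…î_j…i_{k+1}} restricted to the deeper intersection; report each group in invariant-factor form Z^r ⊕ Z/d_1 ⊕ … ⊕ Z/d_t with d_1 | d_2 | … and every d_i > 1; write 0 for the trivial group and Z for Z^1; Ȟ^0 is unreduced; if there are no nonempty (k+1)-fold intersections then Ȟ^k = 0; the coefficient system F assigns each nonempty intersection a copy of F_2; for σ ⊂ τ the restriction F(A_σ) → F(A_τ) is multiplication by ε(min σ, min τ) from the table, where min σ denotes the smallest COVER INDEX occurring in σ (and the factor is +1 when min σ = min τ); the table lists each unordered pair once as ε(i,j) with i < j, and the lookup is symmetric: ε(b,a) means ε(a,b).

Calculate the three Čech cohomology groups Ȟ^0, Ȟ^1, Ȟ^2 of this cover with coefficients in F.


Ȟ^0 = Z/2,  Ȟ^1 = 0,  Ȟ^2 = 0

cover nerve:
  A13={a,e} A14={e} A23={b,c} A24={b,c,d} A25={b,d} A34={b,c,e} A35={b} A45={b,d}
  A134={e} A234={b,c} A235={b} A245={b,d} A345={b}
  A2345={b}
C dims 5,8,5,1; δ0: rk_F2 4; δ1: rk_F2 4; δ2: rk_F2 1
Ȟ^0: (5−4)−0=1 ⇒ Z/2
Ȟ^1: (8−4)−4=0 ⇒ 0
Ȟ^2: (5−1)−4=0 ⇒ 0


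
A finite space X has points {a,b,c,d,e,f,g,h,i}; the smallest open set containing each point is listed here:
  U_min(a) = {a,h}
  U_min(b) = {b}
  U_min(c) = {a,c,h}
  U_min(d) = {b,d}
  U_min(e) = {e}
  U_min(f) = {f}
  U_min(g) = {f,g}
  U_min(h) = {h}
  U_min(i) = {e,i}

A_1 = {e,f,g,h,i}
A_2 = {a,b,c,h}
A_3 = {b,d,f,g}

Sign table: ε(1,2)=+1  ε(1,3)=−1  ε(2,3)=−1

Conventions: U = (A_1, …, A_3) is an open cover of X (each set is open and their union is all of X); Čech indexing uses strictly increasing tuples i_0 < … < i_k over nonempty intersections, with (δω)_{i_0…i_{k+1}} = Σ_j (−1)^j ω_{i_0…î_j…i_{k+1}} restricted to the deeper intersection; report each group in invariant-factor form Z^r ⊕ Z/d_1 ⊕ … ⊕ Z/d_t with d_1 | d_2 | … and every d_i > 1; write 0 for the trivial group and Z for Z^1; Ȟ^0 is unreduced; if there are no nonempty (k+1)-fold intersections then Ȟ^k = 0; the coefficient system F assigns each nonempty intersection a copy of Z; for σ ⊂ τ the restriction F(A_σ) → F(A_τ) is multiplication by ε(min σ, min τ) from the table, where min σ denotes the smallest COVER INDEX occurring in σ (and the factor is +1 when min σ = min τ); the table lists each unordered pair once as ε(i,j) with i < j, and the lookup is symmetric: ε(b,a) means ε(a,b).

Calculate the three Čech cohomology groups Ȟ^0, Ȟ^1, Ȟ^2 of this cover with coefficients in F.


nerve simplices:
  A12={h} A13={f,g} A23={b}
C dims 3,3; δ0: rk 2, SNF 1^2
degree 0: 3−2−0 = 1 → Ȟ^0 ≅ Z
degree 1: 3−0−2 = 1 → Ȟ^1 ≅ Z
degree 2: 0−0−0 = 0 → Ȟ^2 ≅ 0

Ȟ^0 ≅ Z; Ȟ^1 ≅ Z; Ȟ^2 ≅ 0


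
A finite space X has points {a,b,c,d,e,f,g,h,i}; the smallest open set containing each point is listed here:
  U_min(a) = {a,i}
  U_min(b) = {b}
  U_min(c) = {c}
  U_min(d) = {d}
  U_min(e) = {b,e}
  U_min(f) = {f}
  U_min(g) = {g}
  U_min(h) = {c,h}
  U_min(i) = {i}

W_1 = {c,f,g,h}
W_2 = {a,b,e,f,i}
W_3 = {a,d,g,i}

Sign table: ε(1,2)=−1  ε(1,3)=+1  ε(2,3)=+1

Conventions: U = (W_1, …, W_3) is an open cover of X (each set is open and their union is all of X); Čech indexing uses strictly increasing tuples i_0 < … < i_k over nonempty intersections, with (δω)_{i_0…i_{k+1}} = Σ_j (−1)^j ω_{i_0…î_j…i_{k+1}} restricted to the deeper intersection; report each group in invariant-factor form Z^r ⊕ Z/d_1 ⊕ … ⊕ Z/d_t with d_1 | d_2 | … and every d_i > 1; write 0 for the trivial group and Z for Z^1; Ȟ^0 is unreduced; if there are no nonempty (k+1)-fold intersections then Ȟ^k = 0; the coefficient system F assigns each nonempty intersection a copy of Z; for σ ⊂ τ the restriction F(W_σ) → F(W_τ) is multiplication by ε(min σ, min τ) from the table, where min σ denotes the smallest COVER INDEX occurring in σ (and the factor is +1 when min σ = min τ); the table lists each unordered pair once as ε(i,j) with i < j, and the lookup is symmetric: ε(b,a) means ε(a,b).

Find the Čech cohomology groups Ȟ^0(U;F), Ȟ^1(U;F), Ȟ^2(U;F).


nerve of the cover:
  W12={f} W13={g} W23={a,i}
C dims 3,3; δ0: rk 3, SNF 1^2·2
Ȟ^0 = (3 − 3) − 0 = 0, so Ȟ^0 ≅ 0
Ȟ^1 = (3 − 0) − 3 = 0 plus torsion [2], so Ȟ^1 ≅ Z/2
Ȟ^2 = (0 − 0) − 0 = 0, so Ȟ^2 ≅ 0

Ȟ^0 ≅ 0, Ȟ^1 ≅ Z/2, Ȟ^2 ≅ 0


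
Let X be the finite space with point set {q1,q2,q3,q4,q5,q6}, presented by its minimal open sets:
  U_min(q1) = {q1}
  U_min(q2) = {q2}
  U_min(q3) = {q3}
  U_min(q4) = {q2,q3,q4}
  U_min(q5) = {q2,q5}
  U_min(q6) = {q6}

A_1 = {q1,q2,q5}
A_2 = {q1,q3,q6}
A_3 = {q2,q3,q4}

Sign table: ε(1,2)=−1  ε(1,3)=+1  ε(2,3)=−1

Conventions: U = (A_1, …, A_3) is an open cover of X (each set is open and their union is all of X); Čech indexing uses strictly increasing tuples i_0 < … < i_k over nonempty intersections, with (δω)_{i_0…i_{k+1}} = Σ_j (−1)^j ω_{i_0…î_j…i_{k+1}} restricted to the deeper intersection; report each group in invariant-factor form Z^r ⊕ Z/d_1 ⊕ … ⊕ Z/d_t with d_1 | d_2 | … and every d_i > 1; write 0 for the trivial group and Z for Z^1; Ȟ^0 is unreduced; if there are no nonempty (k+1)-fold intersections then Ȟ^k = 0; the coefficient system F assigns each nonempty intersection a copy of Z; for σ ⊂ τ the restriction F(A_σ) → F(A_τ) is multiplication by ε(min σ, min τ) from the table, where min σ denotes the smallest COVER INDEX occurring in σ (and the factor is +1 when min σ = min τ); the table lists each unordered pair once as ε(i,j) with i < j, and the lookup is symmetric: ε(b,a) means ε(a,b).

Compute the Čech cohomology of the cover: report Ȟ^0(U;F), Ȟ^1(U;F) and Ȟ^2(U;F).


intersection data:
  A12={q1} A13={q2} A23={q3}
C dims 3,3; δ0: rk 2, SNF 1^2
Ȟ^0 = (3 − 2) − 0 = 1, so Ȟ^0 ≅ Z
Ȟ^1 = (3 − 0) − 2 = 1, so Ȟ^1 ≅ Z
Ȟ^2 = (0 − 0) − 0 = 0, so Ȟ^2 ≅ 0

Ȟ^0 ≅ Z; Ȟ^1 ≅ Z; Ȟ^2 ≅ 0


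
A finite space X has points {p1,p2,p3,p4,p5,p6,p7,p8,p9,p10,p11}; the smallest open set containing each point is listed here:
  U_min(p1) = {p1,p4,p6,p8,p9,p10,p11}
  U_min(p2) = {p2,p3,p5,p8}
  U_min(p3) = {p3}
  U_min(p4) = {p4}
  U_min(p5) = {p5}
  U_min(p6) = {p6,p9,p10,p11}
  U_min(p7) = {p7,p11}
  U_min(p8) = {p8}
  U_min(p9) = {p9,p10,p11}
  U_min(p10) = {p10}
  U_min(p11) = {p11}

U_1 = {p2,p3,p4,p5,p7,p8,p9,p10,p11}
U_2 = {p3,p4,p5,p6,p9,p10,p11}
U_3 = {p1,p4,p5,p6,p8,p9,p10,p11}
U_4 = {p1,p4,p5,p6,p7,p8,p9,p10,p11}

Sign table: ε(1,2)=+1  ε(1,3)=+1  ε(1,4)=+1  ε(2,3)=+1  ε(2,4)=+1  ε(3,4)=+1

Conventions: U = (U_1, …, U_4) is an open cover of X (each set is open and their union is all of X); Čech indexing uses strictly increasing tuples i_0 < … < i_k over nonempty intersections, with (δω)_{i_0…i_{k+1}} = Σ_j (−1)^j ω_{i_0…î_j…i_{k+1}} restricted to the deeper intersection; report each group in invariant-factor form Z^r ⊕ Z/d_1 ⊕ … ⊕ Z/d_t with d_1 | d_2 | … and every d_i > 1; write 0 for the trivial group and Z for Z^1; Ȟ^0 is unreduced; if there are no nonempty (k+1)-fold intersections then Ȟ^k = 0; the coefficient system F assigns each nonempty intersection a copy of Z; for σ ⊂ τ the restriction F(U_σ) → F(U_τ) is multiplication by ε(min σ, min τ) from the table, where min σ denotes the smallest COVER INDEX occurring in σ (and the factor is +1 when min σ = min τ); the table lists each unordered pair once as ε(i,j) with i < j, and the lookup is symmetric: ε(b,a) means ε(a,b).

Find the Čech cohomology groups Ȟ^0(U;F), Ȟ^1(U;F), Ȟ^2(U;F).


Ȟ^0 = Z; Ȟ^1 = 0; Ȟ^2 = 0

cover nerve:
  U12={p3,p4,p5,p9,p10,p11} U13={p4,p5,p8,p9,p10,p11} U14={p4,p5,p7,p8,p9,p10,p11} U23={p4,p5,p6,p9,p10,p11} U24={p4,p5,p6,p9,p10,p11} U34={p1,p4,p5,p6,p8,p9,p10,p11}
  U123={p4,p5,p9,p10,p11} U124={p4,p5,p9,p10,p11} U134={p4,p5,p8,p9,p10,p11} U234={p4,p5,p6,p9,p10,p11}
  U1234={p4,p5,p9,p10,p11}
C dims 4,6,4,1; δ0: rk 3, SNF 1^3; δ1: rk 3, SNF 1^3; δ2: rk 1, SNF 1^1
Ȟ^0: (4−3)−0=1 ⇒ Z
Ȟ^1: (6−3)−3=0 ⇒ 0
Ȟ^2: (4−1)−3=0 ⇒ 0


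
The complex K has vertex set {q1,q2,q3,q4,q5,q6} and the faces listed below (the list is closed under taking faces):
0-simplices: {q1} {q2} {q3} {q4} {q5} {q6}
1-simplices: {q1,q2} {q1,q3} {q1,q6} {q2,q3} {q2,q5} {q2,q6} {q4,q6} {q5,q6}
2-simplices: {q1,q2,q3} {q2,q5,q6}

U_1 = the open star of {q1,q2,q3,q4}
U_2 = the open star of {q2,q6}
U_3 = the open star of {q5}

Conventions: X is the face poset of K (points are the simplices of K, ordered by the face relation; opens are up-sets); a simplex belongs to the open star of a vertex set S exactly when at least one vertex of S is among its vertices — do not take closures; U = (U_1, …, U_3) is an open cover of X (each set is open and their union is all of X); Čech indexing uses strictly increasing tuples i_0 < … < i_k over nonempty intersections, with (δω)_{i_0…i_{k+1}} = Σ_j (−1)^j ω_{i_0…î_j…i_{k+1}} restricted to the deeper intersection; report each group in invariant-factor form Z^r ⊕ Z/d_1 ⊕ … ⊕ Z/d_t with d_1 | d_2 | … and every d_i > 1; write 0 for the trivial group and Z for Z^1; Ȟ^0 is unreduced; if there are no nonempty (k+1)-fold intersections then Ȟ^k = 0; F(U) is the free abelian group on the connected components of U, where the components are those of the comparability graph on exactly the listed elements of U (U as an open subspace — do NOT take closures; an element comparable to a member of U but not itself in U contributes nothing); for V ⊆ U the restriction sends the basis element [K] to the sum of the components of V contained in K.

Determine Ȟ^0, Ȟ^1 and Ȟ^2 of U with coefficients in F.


Ȟ^0(U;F) ≅ Z,  Ȟ^1(U;F) ≅ Z,  Ȟ^2(U;F) ≅ 0

nonempty overlaps:
  U1={{q1},{q2},{q3},{q4},{q1,q2},{q1,q3},{q1,q6},{q2,q3},{q2,q5},{q2,q6},{q4,q6},{q1,q2,q3},{q2,q5,q6}} U2={{q2},{q6},{q1,q2},{q1,q6},{q2,q3},{q2,q5},{q2,q6},{q4,q6},{q5,q6},{q1,q2,q3},{q2,q5,q6}} U3={{q5},{q2,q5},{q5,q6},{q2,q5,q6}}
  U12={{q2},{q1,q2},{q1,q6},{q2,q3},{q2,q5},{q2,q6},{q4,q6},{q1,q2,q3},{q2,q5,q6}} U13={{q2,q5},{q2,q5,q6}} U23={{q2,q5},{q5,q6},{q2,q5,q6}}
  U123={{q2,q5},{q2,q5,q6}}
components per intersection:
  U1: {{q1},{q2},{q3},{q1,q2},{q1,q3},{q1,q6},{q2,q3},{q2,q5},{q2,q6},{q1,q2,q3},{q2,q5,q6}} {{q4},{q4,q6}}
  U2: {{q2},{q6},{q1,q2},{q1,q6},{q2,q3},{q2,q5},{q2,q6},{q4,q6},{q5,q6},{q1,q2,q3},{q2,q5,q6}}
  U3: {{q5},{q2,q5},{q5,q6},{q2,q5,q6}}
  U12: {{q2},{q1,q2},{q2,q3},{q2,q5},{q2,q6},{q1,q2,q3},{q2,q5,q6}} {{q1,q6}} {{q4,q6}}
  U13: {{q2,q5},{q2,q5,q6}}
  U23: {{q2,q5},{q5,q6},{q2,q5,q6}}
  U123: {{q2,q5},{q2,q5,q6}}
C dims 4,5,1; δ0: rk 3, SNF 1^3; δ1: rk 1, SNF 1^1
degree 0: 4−3−0 = 1 → Ȟ^0 ≅ Z
degree 1: 5−1−3 = 1 → Ȟ^1 ≅ Z
degree 2: 1−0−1 = 0 → Ȟ^2 ≅ 0


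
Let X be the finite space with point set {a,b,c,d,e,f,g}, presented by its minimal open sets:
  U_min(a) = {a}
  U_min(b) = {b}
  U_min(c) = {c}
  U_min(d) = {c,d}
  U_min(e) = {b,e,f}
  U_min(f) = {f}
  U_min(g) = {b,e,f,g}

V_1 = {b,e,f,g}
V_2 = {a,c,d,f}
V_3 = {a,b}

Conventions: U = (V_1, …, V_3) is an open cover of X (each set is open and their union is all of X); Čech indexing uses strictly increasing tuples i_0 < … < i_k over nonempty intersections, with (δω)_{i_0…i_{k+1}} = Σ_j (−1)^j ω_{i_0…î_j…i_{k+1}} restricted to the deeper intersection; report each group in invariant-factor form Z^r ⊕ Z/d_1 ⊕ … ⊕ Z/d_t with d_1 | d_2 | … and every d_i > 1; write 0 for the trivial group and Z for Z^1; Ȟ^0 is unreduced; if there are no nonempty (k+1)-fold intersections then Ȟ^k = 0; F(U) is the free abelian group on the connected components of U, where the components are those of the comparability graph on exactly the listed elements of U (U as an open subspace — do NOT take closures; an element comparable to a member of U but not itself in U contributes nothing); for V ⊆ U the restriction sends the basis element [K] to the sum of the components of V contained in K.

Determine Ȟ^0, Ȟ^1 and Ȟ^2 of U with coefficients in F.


Ȟ^0(U;F) ≅ Z^3, Ȟ^1(U;F) ≅ 0, Ȟ^2(U;F) ≅ 0

nerve simplices:
  V12={f} V13={b} V23={a}
components per intersection:
  V1: {b,e,f,g}
  V2: {a} {c,d} {f}
  V3: {a} {b}
  V12: {f}
  V13: {b}
  V23: {a}
C dims 6,3; δ0: rk 3, SNF 1^3
degree 0: 6−3−0 = 3 → Ȟ^0 ≅ Z^3
degree 1: 3−0−3 = 0 → Ȟ^1 ≅ 0
degree 2: 0−0−0 = 0 → Ȟ^2 ≅ 0


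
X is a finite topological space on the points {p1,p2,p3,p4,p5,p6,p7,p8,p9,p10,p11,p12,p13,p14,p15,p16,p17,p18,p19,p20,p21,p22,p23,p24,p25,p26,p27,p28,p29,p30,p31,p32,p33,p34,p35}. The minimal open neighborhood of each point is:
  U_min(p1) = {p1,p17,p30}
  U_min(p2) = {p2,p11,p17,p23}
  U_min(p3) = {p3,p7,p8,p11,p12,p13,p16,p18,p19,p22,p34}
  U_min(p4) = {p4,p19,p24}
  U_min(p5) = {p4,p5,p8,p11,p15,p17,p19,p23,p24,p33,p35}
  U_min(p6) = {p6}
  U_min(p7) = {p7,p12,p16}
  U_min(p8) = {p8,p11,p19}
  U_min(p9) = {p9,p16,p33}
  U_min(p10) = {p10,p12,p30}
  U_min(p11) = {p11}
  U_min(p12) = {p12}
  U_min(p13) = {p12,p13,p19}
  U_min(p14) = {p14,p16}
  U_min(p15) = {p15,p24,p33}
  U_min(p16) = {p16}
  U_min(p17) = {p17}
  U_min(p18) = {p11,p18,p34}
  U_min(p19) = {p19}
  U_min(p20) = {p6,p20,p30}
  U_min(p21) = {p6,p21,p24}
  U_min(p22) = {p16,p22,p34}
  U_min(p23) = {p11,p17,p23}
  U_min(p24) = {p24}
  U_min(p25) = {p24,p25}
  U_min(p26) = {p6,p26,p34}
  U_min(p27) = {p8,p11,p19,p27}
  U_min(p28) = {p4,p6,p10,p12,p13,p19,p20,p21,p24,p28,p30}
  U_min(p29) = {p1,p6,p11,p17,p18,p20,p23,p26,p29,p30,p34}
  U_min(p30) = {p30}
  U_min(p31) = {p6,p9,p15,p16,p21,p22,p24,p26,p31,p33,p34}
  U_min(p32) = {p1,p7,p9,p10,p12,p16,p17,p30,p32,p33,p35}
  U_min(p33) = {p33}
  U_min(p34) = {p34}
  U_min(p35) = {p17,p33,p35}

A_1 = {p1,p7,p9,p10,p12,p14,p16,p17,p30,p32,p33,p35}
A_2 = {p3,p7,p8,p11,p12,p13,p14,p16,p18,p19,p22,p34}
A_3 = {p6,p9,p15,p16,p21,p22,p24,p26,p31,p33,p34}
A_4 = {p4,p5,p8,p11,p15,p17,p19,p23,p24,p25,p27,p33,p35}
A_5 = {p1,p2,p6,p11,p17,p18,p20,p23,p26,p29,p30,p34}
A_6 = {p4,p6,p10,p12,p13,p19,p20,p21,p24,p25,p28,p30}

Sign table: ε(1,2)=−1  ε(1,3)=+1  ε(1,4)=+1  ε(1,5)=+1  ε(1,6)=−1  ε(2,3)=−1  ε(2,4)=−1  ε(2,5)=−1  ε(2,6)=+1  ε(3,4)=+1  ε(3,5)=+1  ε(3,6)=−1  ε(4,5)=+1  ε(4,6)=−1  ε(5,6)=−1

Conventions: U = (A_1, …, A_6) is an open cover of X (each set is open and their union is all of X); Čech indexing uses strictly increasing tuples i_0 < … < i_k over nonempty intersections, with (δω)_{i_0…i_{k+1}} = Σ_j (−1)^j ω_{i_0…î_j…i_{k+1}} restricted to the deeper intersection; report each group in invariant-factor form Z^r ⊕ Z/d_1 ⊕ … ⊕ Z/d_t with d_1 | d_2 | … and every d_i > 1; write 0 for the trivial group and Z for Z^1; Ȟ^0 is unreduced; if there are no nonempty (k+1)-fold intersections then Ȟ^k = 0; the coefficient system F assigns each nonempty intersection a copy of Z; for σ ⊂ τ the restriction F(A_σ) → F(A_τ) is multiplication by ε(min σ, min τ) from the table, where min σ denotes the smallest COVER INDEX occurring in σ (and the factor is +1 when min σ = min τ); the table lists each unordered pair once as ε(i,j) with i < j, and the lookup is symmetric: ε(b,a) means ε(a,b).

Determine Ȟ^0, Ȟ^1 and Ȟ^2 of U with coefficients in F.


Ȟ^0(U;F) ≅ Z; Ȟ^1(U;F) ≅ 0; Ȟ^2(U;F) ≅ Z/2

nonempty intersections:
  A12={p7,p12,p14,p16} A13={p9,p16,p33} A14={p17,p33,p35} A15={p1,p17,p30} A16={p10,p12,p30} A23={p16,p22,p34} A24={p8,p11,p19} A25={p11,p18,p34} A26={p12,p13,p19} A34={p15,p24,p33} A35={p6,p26,p34} A36={p6,p21,p24} A45={p11,p17,p23} A46={p4,p19,p24,p25} A56={p6,p20,p30}
  A123={p16} A126={p12} A134={p33} A145={p17} A156={p30} A235={p34} A245={p11} A246={p19} A346={p24} A356={p6}
C dims 6,15,10; δ0: rk 5, SNF 1^5; δ1: rk 10, SNF 1^9·2
Ȟ^0: (6−5)−0=1 ⇒ Z
Ȟ^1: (15−10)−5=0 ⇒ 0
Ȟ^2: (10−0)−10=0 plus torsion [2] ⇒ Z/2


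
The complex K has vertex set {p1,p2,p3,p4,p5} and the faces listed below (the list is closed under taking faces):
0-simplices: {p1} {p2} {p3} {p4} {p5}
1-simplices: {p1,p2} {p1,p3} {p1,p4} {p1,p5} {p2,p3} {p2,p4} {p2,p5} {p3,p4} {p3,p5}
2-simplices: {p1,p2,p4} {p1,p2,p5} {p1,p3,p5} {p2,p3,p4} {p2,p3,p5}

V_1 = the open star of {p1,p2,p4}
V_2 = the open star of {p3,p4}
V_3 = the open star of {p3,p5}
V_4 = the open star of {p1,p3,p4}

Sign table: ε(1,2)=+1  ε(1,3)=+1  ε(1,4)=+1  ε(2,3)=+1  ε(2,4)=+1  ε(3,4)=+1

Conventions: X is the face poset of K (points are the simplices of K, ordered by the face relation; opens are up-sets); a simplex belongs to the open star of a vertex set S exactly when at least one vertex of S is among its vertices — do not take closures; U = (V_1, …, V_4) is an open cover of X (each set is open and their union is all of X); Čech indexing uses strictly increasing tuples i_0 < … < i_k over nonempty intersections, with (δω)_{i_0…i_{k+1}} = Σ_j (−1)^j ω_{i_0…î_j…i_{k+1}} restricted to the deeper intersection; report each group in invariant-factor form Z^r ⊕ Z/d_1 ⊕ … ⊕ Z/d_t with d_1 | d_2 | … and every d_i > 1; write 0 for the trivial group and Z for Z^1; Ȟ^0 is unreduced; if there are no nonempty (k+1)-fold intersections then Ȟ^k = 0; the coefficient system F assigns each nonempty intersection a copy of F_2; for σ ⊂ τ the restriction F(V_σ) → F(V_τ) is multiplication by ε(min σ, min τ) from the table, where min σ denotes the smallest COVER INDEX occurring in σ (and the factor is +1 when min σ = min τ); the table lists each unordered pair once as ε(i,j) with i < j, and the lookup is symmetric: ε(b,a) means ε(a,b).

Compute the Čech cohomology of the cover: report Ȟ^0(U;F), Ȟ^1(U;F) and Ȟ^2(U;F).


Ȟ^0 ≅ Z/2; Ȟ^1 ≅ 0; Ȟ^2 ≅ 0

nerve simplices:
  V1={{p1},{p2},{p4},{p1,p2},{p1,p3},{p1,p4},{p1,p5},{p2,p3},{p2,p4},{p2,p5},{p3,p4},{p1,p2,p4},{p1,p2,p5},{p1,p3,p5},{p2,p3,p4},{p2,p3,p5}} V2={{p3},{p4},{p1,p3},{p1,p4},{p2,p3},{p2,p4},{p3,p4},{p3,p5},{p1,p2,p4},{p1,p3,p5},{p2,p3,p4},{p2,p3,p5}} V3={{p3},{p5},{p1,p3},{p1,p5},{p2,p3},{p2,p5},{p3,p4},{p3,p5},{p1,p2,p5},{p1,p3,p5},{p2,p3,p4},{p2,p3,p5}} V4={{p1},{p3},{p4},{p1,p2},{p1,p3},{p1,p4},{p1,p5},{p2,p3},{p2,p4},{p3,p4},{p3,p5},{p1,p2,p4},{p1,p2,p5},{p1,p3,p5},{p2,p3,p4},{p2,p3,p5}}
  V12={{p4},{p1,p3},{p1,p4},{p2,p3},{p2,p4},{p3,p4},{p1,p2,p4},{p1,p3,p5},{p2,p3,p4},{p2,p3,p5}} V13={{p1,p3},{p1,p5},{p2,p3},{p2,p5},{p3,p4},{p1,p2,p5},{p1,p3,p5},{p2,p3,p4},{p2,p3,p5}} V14={{p1},{p4},{p1,p2},{p1,p3},{p1,p4},{p1,p5},{p2,p3},{p2,p4},{p3,p4},{p1,p2,p4},{p1,p2,p5},{p1,p3,p5},{p2,p3,p4},{p2,p3,p5}} V23={{p3},{p1,p3},{p2,p3},{p3,p4},{p3,p5},{p1,p3,p5},{p2,p3,p4},{p2,p3,p5}} V24={{p3},{p4},{p1,p3},{p1,p4},{p2,p3},{p2,p4},{p3,p4},{p3,p5},{p1,p2,p4},{p1,p3,p5},{p2,p3,p4},{p2,p3,p5}} V34={{p3},{p1,p3},{p1,p5},{p2,p3},{p3,p4},{p3,p5},{p1,p2,p5},{p1,p3,p5},{p2,p3,p4},{p2,p3,p5}}
  V123={{p1,p3},{p2,p3},{p3,p4},{p1,p3,p5},{p2,p3,p4},{p2,p3,p5}} V124={{p4},{p1,p3},{p1,p4},{p2,p3},{p2,p4},{p3,p4},{p1,p2,p4},{p1,p3,p5},{p2,p3,p4},{p2,p3,p5}} V134={{p1,p3},{p1,p5},{p2,p3},{p3,p4},{p1,p2,p5},{p1,p3,p5},{p2,p3,p4},{p2,p3,p5}} V234={{p3},{p1,p3},{p2,p3},{p3,p4},{p3,p5},{p1,p3,p5},{p2,p3,p4},{p2,p3,p5}}
  V1234={{p1,p3},{p2,p3},{p3,p4},{p1,p3,p5},{p2,p3,p4},{p2,p3,p5}}
C dims 4,6,4,1; δ0: rk_F2 3; δ1: rk_F2 3; δ2: rk_F2 1
degree 0: 4−3−0 = 1 → Ȟ^0 ≅ Z/2
degree 1: 6−3−3 = 0 → Ȟ^1 ≅ 0
degree 2: 4−1−3 = 0 → Ȟ^2 ≅ 0
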